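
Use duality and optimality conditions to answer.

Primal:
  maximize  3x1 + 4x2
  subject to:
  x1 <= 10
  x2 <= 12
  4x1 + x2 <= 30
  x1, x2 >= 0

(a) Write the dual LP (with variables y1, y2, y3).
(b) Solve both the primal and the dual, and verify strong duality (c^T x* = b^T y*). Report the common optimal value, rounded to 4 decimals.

The standard primal-dual pair for 'max c^T x s.t. A x <= b, x >= 0' is:
  Dual:  min b^T y  s.t.  A^T y >= c,  y >= 0.

So the dual LP is:
  minimize  10y1 + 12y2 + 30y3
  subject to:
    y1 + 4y3 >= 3
    y2 + y3 >= 4
    y1, y2, y3 >= 0

Solving the primal: x* = (4.5, 12).
  primal value c^T x* = 61.5.
Solving the dual: y* = (0, 3.25, 0.75).
  dual value b^T y* = 61.5.
Strong duality: c^T x* = b^T y*. Confirmed.

61.5


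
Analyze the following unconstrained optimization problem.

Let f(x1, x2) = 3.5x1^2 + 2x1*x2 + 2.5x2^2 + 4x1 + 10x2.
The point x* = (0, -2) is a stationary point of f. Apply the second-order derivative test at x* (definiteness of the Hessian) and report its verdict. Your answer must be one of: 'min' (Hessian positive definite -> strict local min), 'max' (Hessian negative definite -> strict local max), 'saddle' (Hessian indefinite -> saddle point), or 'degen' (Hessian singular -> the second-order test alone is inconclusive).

Compute the Hessian H = grad^2 f:
  H = [[7, 2], [2, 5]]
Verify stationarity: grad f(x*) = H x* + g = (0, 0).
Eigenvalues of H: 3.7639, 8.2361.
Both eigenvalues > 0, so H is positive definite -> x* is a strict local min.

min


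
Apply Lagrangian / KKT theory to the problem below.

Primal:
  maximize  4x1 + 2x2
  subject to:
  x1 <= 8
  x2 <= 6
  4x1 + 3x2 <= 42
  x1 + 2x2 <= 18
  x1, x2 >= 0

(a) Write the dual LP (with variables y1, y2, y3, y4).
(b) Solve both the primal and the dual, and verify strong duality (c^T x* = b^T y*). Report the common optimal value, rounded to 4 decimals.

The standard primal-dual pair for 'max c^T x s.t. A x <= b, x >= 0' is:
  Dual:  min b^T y  s.t.  A^T y >= c,  y >= 0.

So the dual LP is:
  minimize  8y1 + 6y2 + 42y3 + 18y4
  subject to:
    y1 + 4y3 + y4 >= 4
    y2 + 3y3 + 2y4 >= 2
    y1, y2, y3, y4 >= 0

Solving the primal: x* = (8, 3.3333).
  primal value c^T x* = 38.6667.
Solving the dual: y* = (1.3333, 0, 0.6667, 0).
  dual value b^T y* = 38.6667.
Strong duality: c^T x* = b^T y*. Confirmed.

38.6667


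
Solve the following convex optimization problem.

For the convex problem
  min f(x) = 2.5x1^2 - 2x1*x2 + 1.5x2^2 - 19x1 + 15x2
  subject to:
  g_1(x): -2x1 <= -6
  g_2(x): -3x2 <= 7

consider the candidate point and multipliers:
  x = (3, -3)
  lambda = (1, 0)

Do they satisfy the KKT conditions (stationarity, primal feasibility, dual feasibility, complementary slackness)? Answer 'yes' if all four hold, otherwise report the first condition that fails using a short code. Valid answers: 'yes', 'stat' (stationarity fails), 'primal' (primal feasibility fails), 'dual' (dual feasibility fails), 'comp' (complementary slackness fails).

Gradient of f: grad f(x) = Q x + c = (2, 0)
Constraint values g_i(x) = a_i^T x - b_i:
  g_1((3, -3)) = 0
  g_2((3, -3)) = 2
Stationarity residual: grad f(x) + sum_i lambda_i a_i = (0, 0)
  -> stationarity OK
Primal feasibility (all g_i <= 0): FAILS
Dual feasibility (all lambda_i >= 0): OK
Complementary slackness (lambda_i * g_i(x) = 0 for all i): OK

Verdict: the first failing condition is primal_feasibility -> primal.

primal


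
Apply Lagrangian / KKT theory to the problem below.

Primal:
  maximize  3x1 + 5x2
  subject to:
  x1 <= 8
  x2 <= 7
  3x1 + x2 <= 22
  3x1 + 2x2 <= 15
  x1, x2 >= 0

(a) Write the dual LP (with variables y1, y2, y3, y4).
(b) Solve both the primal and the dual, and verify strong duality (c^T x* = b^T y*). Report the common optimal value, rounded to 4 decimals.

The standard primal-dual pair for 'max c^T x s.t. A x <= b, x >= 0' is:
  Dual:  min b^T y  s.t.  A^T y >= c,  y >= 0.

So the dual LP is:
  minimize  8y1 + 7y2 + 22y3 + 15y4
  subject to:
    y1 + 3y3 + 3y4 >= 3
    y2 + y3 + 2y4 >= 5
    y1, y2, y3, y4 >= 0

Solving the primal: x* = (0.3333, 7).
  primal value c^T x* = 36.
Solving the dual: y* = (0, 3, 0, 1).
  dual value b^T y* = 36.
Strong duality: c^T x* = b^T y*. Confirmed.

36


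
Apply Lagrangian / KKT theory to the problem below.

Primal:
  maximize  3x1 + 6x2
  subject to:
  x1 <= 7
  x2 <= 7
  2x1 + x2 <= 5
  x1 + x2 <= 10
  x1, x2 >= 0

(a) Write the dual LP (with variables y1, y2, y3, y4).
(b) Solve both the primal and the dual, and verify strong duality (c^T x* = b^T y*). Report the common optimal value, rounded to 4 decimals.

The standard primal-dual pair for 'max c^T x s.t. A x <= b, x >= 0' is:
  Dual:  min b^T y  s.t.  A^T y >= c,  y >= 0.

So the dual LP is:
  minimize  7y1 + 7y2 + 5y3 + 10y4
  subject to:
    y1 + 2y3 + y4 >= 3
    y2 + y3 + y4 >= 6
    y1, y2, y3, y4 >= 0

Solving the primal: x* = (0, 5).
  primal value c^T x* = 30.
Solving the dual: y* = (0, 0, 6, 0).
  dual value b^T y* = 30.
Strong duality: c^T x* = b^T y*. Confirmed.

30


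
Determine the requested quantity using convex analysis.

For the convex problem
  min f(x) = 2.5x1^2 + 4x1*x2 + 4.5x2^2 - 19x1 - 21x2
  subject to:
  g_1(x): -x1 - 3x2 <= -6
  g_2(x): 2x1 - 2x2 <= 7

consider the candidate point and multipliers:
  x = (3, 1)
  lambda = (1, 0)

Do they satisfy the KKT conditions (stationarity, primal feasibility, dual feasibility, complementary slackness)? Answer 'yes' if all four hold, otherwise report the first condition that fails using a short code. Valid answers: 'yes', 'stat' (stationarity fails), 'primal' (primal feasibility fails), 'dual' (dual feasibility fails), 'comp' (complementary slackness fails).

Gradient of f: grad f(x) = Q x + c = (0, 0)
Constraint values g_i(x) = a_i^T x - b_i:
  g_1((3, 1)) = 0
  g_2((3, 1)) = -3
Stationarity residual: grad f(x) + sum_i lambda_i a_i = (-1, -3)
  -> stationarity FAILS
Primal feasibility (all g_i <= 0): OK
Dual feasibility (all lambda_i >= 0): OK
Complementary slackness (lambda_i * g_i(x) = 0 for all i): OK

Verdict: the first failing condition is stationarity -> stat.

stat


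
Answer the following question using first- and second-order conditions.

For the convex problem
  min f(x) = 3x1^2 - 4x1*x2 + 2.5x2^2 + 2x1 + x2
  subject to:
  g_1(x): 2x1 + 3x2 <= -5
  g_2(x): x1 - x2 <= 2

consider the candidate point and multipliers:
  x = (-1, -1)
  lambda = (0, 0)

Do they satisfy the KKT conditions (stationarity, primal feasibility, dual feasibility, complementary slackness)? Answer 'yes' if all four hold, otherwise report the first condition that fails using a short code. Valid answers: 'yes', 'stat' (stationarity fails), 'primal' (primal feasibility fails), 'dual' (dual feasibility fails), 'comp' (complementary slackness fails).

Gradient of f: grad f(x) = Q x + c = (0, 0)
Constraint values g_i(x) = a_i^T x - b_i:
  g_1((-1, -1)) = 0
  g_2((-1, -1)) = -2
Stationarity residual: grad f(x) + sum_i lambda_i a_i = (0, 0)
  -> stationarity OK
Primal feasibility (all g_i <= 0): OK
Dual feasibility (all lambda_i >= 0): OK
Complementary slackness (lambda_i * g_i(x) = 0 for all i): OK

Verdict: yes, KKT holds.

yes


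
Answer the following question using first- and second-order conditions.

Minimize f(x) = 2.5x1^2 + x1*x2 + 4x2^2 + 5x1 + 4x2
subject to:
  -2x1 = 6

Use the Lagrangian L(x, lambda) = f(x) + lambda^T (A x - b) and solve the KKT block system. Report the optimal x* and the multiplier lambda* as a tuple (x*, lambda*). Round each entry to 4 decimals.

Form the Lagrangian:
  L(x, lambda) = (1/2) x^T Q x + c^T x + lambda^T (A x - b)
Stationarity (grad_x L = 0): Q x + c + A^T lambda = 0.
Primal feasibility: A x = b.

This gives the KKT block system:
  [ Q   A^T ] [ x     ]   [-c ]
  [ A    0  ] [ lambda ] = [ b ]

Solving the linear system:
  x*      = (-3, -0.125)
  lambda* = (-5.0625)
  f(x*)   = 7.4375

x* = (-3, -0.125), lambda* = (-5.0625)


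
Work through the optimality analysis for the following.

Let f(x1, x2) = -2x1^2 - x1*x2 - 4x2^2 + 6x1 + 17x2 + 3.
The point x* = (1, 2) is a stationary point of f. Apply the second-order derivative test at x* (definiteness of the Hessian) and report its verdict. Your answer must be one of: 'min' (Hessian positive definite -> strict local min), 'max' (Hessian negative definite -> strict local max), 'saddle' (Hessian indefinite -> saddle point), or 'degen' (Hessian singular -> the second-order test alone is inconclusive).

Compute the Hessian H = grad^2 f:
  H = [[-4, -1], [-1, -8]]
Verify stationarity: grad f(x*) = H x* + g = (0, 0).
Eigenvalues of H: -8.2361, -3.7639.
Both eigenvalues < 0, so H is negative definite -> x* is a strict local max.

max


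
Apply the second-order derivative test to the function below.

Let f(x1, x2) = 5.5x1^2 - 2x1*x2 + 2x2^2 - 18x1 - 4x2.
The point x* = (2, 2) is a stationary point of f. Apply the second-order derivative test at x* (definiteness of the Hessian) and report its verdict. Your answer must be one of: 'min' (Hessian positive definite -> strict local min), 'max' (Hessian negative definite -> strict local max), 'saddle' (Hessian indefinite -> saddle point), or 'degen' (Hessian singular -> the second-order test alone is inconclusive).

Compute the Hessian H = grad^2 f:
  H = [[11, -2], [-2, 4]]
Verify stationarity: grad f(x*) = H x* + g = (0, 0).
Eigenvalues of H: 3.4689, 11.5311.
Both eigenvalues > 0, so H is positive definite -> x* is a strict local min.

min


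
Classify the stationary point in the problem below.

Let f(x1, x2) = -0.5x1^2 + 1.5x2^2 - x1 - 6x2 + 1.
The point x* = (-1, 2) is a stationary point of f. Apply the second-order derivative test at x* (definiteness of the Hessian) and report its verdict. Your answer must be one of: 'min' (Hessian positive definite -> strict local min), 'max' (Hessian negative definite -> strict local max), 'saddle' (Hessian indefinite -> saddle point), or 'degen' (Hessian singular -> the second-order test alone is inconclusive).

Compute the Hessian H = grad^2 f:
  H = [[-1, 0], [0, 3]]
Verify stationarity: grad f(x*) = H x* + g = (0, 0).
Eigenvalues of H: -1, 3.
Eigenvalues have mixed signs, so H is indefinite -> x* is a saddle point.

saddle


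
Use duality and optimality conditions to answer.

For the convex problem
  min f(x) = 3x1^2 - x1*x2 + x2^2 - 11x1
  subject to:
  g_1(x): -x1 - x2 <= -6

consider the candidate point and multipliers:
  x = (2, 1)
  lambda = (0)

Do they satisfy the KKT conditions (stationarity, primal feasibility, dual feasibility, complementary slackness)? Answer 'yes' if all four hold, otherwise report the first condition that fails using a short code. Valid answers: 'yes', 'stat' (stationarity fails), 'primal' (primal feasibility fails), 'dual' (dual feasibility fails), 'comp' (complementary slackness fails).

Gradient of f: grad f(x) = Q x + c = (0, 0)
Constraint values g_i(x) = a_i^T x - b_i:
  g_1((2, 1)) = 3
Stationarity residual: grad f(x) + sum_i lambda_i a_i = (0, 0)
  -> stationarity OK
Primal feasibility (all g_i <= 0): FAILS
Dual feasibility (all lambda_i >= 0): OK
Complementary slackness (lambda_i * g_i(x) = 0 for all i): OK

Verdict: the first failing condition is primal_feasibility -> primal.

primal


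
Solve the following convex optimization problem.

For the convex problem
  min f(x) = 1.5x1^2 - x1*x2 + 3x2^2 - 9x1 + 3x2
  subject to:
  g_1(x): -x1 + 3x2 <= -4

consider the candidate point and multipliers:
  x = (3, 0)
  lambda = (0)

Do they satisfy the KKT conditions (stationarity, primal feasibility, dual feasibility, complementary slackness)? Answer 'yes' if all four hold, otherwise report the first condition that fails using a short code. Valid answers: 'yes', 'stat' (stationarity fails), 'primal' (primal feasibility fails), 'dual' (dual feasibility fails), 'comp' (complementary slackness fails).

Gradient of f: grad f(x) = Q x + c = (0, 0)
Constraint values g_i(x) = a_i^T x - b_i:
  g_1((3, 0)) = 1
Stationarity residual: grad f(x) + sum_i lambda_i a_i = (0, 0)
  -> stationarity OK
Primal feasibility (all g_i <= 0): FAILS
Dual feasibility (all lambda_i >= 0): OK
Complementary slackness (lambda_i * g_i(x) = 0 for all i): OK

Verdict: the first failing condition is primal_feasibility -> primal.

primal


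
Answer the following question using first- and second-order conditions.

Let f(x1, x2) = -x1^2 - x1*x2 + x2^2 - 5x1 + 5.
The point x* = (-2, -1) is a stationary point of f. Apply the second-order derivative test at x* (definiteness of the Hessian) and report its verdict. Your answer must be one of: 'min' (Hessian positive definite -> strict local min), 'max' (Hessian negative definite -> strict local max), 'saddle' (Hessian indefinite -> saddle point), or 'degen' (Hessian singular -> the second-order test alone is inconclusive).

Compute the Hessian H = grad^2 f:
  H = [[-2, -1], [-1, 2]]
Verify stationarity: grad f(x*) = H x* + g = (0, 0).
Eigenvalues of H: -2.2361, 2.2361.
Eigenvalues have mixed signs, so H is indefinite -> x* is a saddle point.

saddle


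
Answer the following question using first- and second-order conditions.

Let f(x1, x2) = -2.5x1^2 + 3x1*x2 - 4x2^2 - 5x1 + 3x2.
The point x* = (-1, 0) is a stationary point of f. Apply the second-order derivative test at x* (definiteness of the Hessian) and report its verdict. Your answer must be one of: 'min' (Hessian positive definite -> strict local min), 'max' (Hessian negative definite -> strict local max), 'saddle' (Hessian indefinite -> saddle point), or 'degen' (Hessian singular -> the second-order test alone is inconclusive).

Compute the Hessian H = grad^2 f:
  H = [[-5, 3], [3, -8]]
Verify stationarity: grad f(x*) = H x* + g = (0, 0).
Eigenvalues of H: -9.8541, -3.1459.
Both eigenvalues < 0, so H is negative definite -> x* is a strict local max.

max


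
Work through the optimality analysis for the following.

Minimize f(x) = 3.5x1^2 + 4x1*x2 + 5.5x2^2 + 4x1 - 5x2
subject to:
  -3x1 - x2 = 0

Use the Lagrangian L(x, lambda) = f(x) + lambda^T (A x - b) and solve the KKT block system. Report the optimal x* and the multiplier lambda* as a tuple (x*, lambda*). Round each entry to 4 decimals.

Form the Lagrangian:
  L(x, lambda) = (1/2) x^T Q x + c^T x + lambda^T (A x - b)
Stationarity (grad_x L = 0): Q x + c + A^T lambda = 0.
Primal feasibility: A x = b.

This gives the KKT block system:
  [ Q   A^T ] [ x     ]   [-c ]
  [ A    0  ] [ lambda ] = [ b ]

Solving the linear system:
  x*      = (-0.2317, 0.6951)
  lambda* = (1.7195)
  f(x*)   = -2.2012

x* = (-0.2317, 0.6951), lambda* = (1.7195)


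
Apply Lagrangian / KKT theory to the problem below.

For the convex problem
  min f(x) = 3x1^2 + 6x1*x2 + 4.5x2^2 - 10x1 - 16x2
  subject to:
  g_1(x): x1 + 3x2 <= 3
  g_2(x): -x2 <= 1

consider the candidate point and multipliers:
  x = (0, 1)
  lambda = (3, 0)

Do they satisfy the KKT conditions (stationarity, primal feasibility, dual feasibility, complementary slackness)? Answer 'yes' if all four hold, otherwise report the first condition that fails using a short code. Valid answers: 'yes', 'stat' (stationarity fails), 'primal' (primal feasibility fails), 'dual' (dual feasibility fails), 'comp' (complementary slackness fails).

Gradient of f: grad f(x) = Q x + c = (-4, -7)
Constraint values g_i(x) = a_i^T x - b_i:
  g_1((0, 1)) = 0
  g_2((0, 1)) = -2
Stationarity residual: grad f(x) + sum_i lambda_i a_i = (-1, 2)
  -> stationarity FAILS
Primal feasibility (all g_i <= 0): OK
Dual feasibility (all lambda_i >= 0): OK
Complementary slackness (lambda_i * g_i(x) = 0 for all i): OK

Verdict: the first failing condition is stationarity -> stat.

stat


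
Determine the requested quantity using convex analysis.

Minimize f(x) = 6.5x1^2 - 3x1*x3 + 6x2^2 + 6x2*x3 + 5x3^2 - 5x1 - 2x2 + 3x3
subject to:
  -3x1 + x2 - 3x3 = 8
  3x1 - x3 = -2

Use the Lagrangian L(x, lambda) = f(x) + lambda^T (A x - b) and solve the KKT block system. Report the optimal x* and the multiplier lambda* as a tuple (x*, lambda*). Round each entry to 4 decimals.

Form the Lagrangian:
  L(x, lambda) = (1/2) x^T Q x + c^T x + lambda^T (A x - b)
Stationarity (grad_x L = 0): Q x + c + A^T lambda = 0.
Primal feasibility: A x = b.

This gives the KKT block system:
  [ Q   A^T ] [ x     ]   [-c ]
  [ A    0  ] [ lambda ] = [ b ]

Solving the linear system:
  x*      = (-1.0895, 0.9256, -1.2686)
  lambda* = (-1.4958, 3.6236)
  f(x*)   = 9.502

x* = (-1.0895, 0.9256, -1.2686), lambda* = (-1.4958, 3.6236)


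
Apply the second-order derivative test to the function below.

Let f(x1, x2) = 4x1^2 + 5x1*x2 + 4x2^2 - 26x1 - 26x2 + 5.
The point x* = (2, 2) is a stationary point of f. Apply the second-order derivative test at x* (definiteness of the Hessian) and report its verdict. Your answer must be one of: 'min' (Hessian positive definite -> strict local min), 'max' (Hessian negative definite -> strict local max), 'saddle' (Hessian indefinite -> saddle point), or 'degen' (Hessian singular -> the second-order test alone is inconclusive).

Compute the Hessian H = grad^2 f:
  H = [[8, 5], [5, 8]]
Verify stationarity: grad f(x*) = H x* + g = (0, 0).
Eigenvalues of H: 3, 13.
Both eigenvalues > 0, so H is positive definite -> x* is a strict local min.

min


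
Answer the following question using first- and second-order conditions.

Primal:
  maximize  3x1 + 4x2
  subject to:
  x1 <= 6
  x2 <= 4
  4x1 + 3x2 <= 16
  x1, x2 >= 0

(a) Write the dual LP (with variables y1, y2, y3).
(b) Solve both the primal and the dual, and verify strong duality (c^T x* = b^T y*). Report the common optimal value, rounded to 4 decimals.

The standard primal-dual pair for 'max c^T x s.t. A x <= b, x >= 0' is:
  Dual:  min b^T y  s.t.  A^T y >= c,  y >= 0.

So the dual LP is:
  minimize  6y1 + 4y2 + 16y3
  subject to:
    y1 + 4y3 >= 3
    y2 + 3y3 >= 4
    y1, y2, y3 >= 0

Solving the primal: x* = (1, 4).
  primal value c^T x* = 19.
Solving the dual: y* = (0, 1.75, 0.75).
  dual value b^T y* = 19.
Strong duality: c^T x* = b^T y*. Confirmed.

19


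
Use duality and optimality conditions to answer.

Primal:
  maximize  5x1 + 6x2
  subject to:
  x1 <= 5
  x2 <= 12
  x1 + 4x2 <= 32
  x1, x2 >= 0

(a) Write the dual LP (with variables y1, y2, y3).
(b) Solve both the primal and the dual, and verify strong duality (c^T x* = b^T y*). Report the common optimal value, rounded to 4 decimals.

The standard primal-dual pair for 'max c^T x s.t. A x <= b, x >= 0' is:
  Dual:  min b^T y  s.t.  A^T y >= c,  y >= 0.

So the dual LP is:
  minimize  5y1 + 12y2 + 32y3
  subject to:
    y1 + y3 >= 5
    y2 + 4y3 >= 6
    y1, y2, y3 >= 0

Solving the primal: x* = (5, 6.75).
  primal value c^T x* = 65.5.
Solving the dual: y* = (3.5, 0, 1.5).
  dual value b^T y* = 65.5.
Strong duality: c^T x* = b^T y*. Confirmed.

65.5


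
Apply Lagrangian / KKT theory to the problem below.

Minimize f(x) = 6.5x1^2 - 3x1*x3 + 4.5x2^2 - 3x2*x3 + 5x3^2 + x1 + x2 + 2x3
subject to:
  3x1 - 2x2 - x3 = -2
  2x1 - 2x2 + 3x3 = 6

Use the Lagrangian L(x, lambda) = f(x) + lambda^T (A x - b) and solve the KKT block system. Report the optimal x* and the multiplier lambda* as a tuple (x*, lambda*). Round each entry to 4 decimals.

Form the Lagrangian:
  L(x, lambda) = (1/2) x^T Q x + c^T x + lambda^T (A x - b)
Stationarity (grad_x L = 0): Q x + c + A^T lambda = 0.
Primal feasibility: A x = b.

This gives the KKT block system:
  [ Q   A^T ] [ x     ]   [-c ]
  [ A    0  ] [ lambda ] = [ b ]

Solving the linear system:
  x*      = (0.2354, 0.3237, 2.0589)
  lambda* = (4.3791, -5.5107)
  f(x*)   = 23.2496

x* = (0.2354, 0.3237, 2.0589), lambda* = (4.3791, -5.5107)


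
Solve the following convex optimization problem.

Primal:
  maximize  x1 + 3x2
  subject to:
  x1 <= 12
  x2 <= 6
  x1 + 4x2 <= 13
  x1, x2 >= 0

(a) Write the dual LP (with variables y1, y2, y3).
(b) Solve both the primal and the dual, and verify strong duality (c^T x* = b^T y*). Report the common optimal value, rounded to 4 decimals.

The standard primal-dual pair for 'max c^T x s.t. A x <= b, x >= 0' is:
  Dual:  min b^T y  s.t.  A^T y >= c,  y >= 0.

So the dual LP is:
  minimize  12y1 + 6y2 + 13y3
  subject to:
    y1 + y3 >= 1
    y2 + 4y3 >= 3
    y1, y2, y3 >= 0

Solving the primal: x* = (12, 0.25).
  primal value c^T x* = 12.75.
Solving the dual: y* = (0.25, 0, 0.75).
  dual value b^T y* = 12.75.
Strong duality: c^T x* = b^T y*. Confirmed.

12.75


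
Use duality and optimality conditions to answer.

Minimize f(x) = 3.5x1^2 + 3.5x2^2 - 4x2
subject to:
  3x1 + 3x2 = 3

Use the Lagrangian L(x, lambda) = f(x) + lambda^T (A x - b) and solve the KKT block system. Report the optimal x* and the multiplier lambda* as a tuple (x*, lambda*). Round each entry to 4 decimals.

Form the Lagrangian:
  L(x, lambda) = (1/2) x^T Q x + c^T x + lambda^T (A x - b)
Stationarity (grad_x L = 0): Q x + c + A^T lambda = 0.
Primal feasibility: A x = b.

This gives the KKT block system:
  [ Q   A^T ] [ x     ]   [-c ]
  [ A    0  ] [ lambda ] = [ b ]

Solving the linear system:
  x*      = (0.2143, 0.7857)
  lambda* = (-0.5)
  f(x*)   = -0.8214

x* = (0.2143, 0.7857), lambda* = (-0.5)


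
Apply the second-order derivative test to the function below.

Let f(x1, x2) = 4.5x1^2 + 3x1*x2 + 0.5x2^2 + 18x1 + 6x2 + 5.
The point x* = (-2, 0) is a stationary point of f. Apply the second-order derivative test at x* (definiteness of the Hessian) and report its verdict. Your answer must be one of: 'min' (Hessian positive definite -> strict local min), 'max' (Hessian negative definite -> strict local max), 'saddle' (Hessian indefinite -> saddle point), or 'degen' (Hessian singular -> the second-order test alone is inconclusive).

Compute the Hessian H = grad^2 f:
  H = [[9, 3], [3, 1]]
Verify stationarity: grad f(x*) = H x* + g = (0, 0).
Eigenvalues of H: 0, 10.
H has a zero eigenvalue (singular; positive semidefinite but not definite), so H is neither positive definite, negative definite, nor indefinite. The second-order test alone is inconclusive -> degen.
(Indeed, f is constant along the null direction of H through x*, so x* is not a strict local extremum.)

degen


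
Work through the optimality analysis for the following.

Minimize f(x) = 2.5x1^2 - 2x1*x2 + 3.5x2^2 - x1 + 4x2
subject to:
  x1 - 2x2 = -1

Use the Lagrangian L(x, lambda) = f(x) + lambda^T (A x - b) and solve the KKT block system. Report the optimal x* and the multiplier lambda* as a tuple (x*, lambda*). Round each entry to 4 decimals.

Form the Lagrangian:
  L(x, lambda) = (1/2) x^T Q x + c^T x + lambda^T (A x - b)
Stationarity (grad_x L = 0): Q x + c + A^T lambda = 0.
Primal feasibility: A x = b.

This gives the KKT block system:
  [ Q   A^T ] [ x     ]   [-c ]
  [ A    0  ] [ lambda ] = [ b ]

Solving the linear system:
  x*      = (-0.3684, 0.3158)
  lambda* = (3.4737)
  f(x*)   = 2.5526

x* = (-0.3684, 0.3158), lambda* = (3.4737)


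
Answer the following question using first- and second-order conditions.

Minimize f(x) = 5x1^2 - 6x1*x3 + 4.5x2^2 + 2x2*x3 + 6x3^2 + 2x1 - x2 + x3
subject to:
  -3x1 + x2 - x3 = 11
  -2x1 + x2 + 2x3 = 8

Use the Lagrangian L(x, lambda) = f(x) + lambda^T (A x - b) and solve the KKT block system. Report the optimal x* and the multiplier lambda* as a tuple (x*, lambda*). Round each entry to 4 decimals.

Form the Lagrangian:
  L(x, lambda) = (1/2) x^T Q x + c^T x + lambda^T (A x - b)
Stationarity (grad_x L = 0): Q x + c + A^T lambda = 0.
Primal feasibility: A x = b.

This gives the KKT block system:
  [ Q   A^T ] [ x     ]   [-c ]
  [ A    0  ] [ lambda ] = [ b ]

Solving the linear system:
  x*      = (-3.1276, 1.6598, 0.0425)
  lambda* = (-1.4839, -12.5396)
  f(x*)   = 54.3834

x* = (-3.1276, 1.6598, 0.0425), lambda* = (-1.4839, -12.5396)


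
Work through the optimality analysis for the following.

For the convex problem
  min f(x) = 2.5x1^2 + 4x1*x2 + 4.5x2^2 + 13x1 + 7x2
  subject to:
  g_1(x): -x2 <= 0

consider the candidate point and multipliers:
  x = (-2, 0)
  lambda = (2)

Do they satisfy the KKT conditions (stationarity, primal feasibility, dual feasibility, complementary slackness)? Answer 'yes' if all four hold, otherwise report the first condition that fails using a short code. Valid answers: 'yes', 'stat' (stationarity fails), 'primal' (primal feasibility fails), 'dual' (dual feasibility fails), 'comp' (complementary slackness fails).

Gradient of f: grad f(x) = Q x + c = (3, -1)
Constraint values g_i(x) = a_i^T x - b_i:
  g_1((-2, 0)) = 0
Stationarity residual: grad f(x) + sum_i lambda_i a_i = (3, -3)
  -> stationarity FAILS
Primal feasibility (all g_i <= 0): OK
Dual feasibility (all lambda_i >= 0): OK
Complementary slackness (lambda_i * g_i(x) = 0 for all i): OK

Verdict: the first failing condition is stationarity -> stat.

stat


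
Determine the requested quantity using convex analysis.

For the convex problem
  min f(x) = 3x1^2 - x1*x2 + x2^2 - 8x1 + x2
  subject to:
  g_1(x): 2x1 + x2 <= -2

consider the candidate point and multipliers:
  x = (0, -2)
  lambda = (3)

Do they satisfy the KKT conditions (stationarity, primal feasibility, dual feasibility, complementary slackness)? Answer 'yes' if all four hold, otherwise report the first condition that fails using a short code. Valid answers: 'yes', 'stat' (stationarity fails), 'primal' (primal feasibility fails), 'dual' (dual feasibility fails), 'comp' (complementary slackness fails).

Gradient of f: grad f(x) = Q x + c = (-6, -3)
Constraint values g_i(x) = a_i^T x - b_i:
  g_1((0, -2)) = 0
Stationarity residual: grad f(x) + sum_i lambda_i a_i = (0, 0)
  -> stationarity OK
Primal feasibility (all g_i <= 0): OK
Dual feasibility (all lambda_i >= 0): OK
Complementary slackness (lambda_i * g_i(x) = 0 for all i): OK

Verdict: yes, KKT holds.

yes


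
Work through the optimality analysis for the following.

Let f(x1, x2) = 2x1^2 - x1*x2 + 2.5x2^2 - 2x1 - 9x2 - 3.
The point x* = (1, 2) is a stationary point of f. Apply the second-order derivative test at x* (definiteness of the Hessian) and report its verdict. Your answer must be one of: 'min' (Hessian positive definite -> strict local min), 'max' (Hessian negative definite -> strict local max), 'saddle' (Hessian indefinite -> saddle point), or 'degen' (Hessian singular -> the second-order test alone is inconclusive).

Compute the Hessian H = grad^2 f:
  H = [[4, -1], [-1, 5]]
Verify stationarity: grad f(x*) = H x* + g = (0, 0).
Eigenvalues of H: 3.382, 5.618.
Both eigenvalues > 0, so H is positive definite -> x* is a strict local min.

min


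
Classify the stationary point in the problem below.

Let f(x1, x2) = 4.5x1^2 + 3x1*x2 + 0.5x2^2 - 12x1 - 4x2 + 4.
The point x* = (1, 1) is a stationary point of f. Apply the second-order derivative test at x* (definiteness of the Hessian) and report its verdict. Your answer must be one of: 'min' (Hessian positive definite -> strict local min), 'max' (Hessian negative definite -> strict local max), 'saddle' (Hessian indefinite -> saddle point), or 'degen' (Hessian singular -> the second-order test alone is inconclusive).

Compute the Hessian H = grad^2 f:
  H = [[9, 3], [3, 1]]
Verify stationarity: grad f(x*) = H x* + g = (0, 0).
Eigenvalues of H: 0, 10.
H has a zero eigenvalue (singular; positive semidefinite but not definite), so H is neither positive definite, negative definite, nor indefinite. The second-order test alone is inconclusive -> degen.
(Indeed, f is constant along the null direction of H through x*, so x* is not a strict local extremum.)

degen


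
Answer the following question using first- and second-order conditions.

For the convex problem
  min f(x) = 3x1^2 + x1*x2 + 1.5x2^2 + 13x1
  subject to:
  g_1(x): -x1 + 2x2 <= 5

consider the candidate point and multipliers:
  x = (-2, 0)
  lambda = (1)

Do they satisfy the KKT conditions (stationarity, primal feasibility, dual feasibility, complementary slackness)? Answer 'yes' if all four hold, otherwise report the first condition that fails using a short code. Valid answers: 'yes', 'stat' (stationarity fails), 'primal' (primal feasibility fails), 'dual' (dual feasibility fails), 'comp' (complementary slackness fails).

Gradient of f: grad f(x) = Q x + c = (1, -2)
Constraint values g_i(x) = a_i^T x - b_i:
  g_1((-2, 0)) = -3
Stationarity residual: grad f(x) + sum_i lambda_i a_i = (0, 0)
  -> stationarity OK
Primal feasibility (all g_i <= 0): OK
Dual feasibility (all lambda_i >= 0): OK
Complementary slackness (lambda_i * g_i(x) = 0 for all i): FAILS

Verdict: the first failing condition is complementary_slackness -> comp.

comp


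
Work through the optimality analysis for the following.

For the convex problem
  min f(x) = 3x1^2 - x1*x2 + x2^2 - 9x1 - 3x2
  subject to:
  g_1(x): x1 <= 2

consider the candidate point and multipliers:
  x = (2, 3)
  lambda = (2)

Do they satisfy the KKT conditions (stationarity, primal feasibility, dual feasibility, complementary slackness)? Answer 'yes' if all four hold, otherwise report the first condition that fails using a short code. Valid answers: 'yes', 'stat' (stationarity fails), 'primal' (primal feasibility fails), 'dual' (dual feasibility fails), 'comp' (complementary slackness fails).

Gradient of f: grad f(x) = Q x + c = (0, 1)
Constraint values g_i(x) = a_i^T x - b_i:
  g_1((2, 3)) = 0
Stationarity residual: grad f(x) + sum_i lambda_i a_i = (2, 1)
  -> stationarity FAILS
Primal feasibility (all g_i <= 0): OK
Dual feasibility (all lambda_i >= 0): OK
Complementary slackness (lambda_i * g_i(x) = 0 for all i): OK

Verdict: the first failing condition is stationarity -> stat.

stat


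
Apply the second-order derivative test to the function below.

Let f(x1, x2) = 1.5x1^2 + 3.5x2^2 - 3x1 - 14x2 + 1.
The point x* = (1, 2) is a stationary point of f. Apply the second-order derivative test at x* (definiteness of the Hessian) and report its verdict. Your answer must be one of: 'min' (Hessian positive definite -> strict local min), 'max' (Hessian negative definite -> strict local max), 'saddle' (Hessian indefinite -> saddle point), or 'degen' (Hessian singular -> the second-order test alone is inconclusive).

Compute the Hessian H = grad^2 f:
  H = [[3, 0], [0, 7]]
Verify stationarity: grad f(x*) = H x* + g = (0, 0).
Eigenvalues of H: 3, 7.
Both eigenvalues > 0, so H is positive definite -> x* is a strict local min.

min


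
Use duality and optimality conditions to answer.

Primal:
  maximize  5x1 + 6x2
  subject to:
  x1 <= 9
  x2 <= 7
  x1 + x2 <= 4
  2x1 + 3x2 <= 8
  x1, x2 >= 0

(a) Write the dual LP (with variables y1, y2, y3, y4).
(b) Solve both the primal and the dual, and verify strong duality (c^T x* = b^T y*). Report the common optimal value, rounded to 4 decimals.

The standard primal-dual pair for 'max c^T x s.t. A x <= b, x >= 0' is:
  Dual:  min b^T y  s.t.  A^T y >= c,  y >= 0.

So the dual LP is:
  minimize  9y1 + 7y2 + 4y3 + 8y4
  subject to:
    y1 + y3 + 2y4 >= 5
    y2 + y3 + 3y4 >= 6
    y1, y2, y3, y4 >= 0

Solving the primal: x* = (4, 0).
  primal value c^T x* = 20.
Solving the dual: y* = (0, 0, 0, 2.5).
  dual value b^T y* = 20.
Strong duality: c^T x* = b^T y*. Confirmed.

20


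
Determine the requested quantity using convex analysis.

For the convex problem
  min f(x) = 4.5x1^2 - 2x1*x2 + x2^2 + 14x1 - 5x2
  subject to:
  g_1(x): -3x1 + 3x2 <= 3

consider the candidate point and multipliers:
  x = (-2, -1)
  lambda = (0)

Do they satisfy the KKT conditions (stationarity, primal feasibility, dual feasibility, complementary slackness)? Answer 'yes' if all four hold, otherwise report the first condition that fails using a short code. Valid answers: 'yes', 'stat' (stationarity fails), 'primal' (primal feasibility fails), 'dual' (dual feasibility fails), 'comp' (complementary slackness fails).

Gradient of f: grad f(x) = Q x + c = (-2, -3)
Constraint values g_i(x) = a_i^T x - b_i:
  g_1((-2, -1)) = 0
Stationarity residual: grad f(x) + sum_i lambda_i a_i = (-2, -3)
  -> stationarity FAILS
Primal feasibility (all g_i <= 0): OK
Dual feasibility (all lambda_i >= 0): OK
Complementary slackness (lambda_i * g_i(x) = 0 for all i): OK

Verdict: the first failing condition is stationarity -> stat.

stat


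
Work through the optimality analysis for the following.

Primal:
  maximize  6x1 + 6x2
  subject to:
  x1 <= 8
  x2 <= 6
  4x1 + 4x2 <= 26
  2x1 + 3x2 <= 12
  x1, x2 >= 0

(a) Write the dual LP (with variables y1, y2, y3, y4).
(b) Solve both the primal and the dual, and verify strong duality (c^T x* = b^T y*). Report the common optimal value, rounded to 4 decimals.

The standard primal-dual pair for 'max c^T x s.t. A x <= b, x >= 0' is:
  Dual:  min b^T y  s.t.  A^T y >= c,  y >= 0.

So the dual LP is:
  minimize  8y1 + 6y2 + 26y3 + 12y4
  subject to:
    y1 + 4y3 + 2y4 >= 6
    y2 + 4y3 + 3y4 >= 6
    y1, y2, y3, y4 >= 0

Solving the primal: x* = (6, 0).
  primal value c^T x* = 36.
Solving the dual: y* = (0, 0, 0, 3).
  dual value b^T y* = 36.
Strong duality: c^T x* = b^T y*. Confirmed.

36


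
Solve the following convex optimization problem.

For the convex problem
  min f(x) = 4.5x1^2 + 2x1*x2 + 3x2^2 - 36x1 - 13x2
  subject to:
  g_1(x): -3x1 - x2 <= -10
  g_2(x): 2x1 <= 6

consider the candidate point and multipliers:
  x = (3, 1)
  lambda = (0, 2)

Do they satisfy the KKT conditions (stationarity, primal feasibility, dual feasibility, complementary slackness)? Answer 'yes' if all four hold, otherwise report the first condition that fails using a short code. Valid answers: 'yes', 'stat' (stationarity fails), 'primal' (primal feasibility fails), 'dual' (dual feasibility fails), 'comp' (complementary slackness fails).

Gradient of f: grad f(x) = Q x + c = (-7, -1)
Constraint values g_i(x) = a_i^T x - b_i:
  g_1((3, 1)) = 0
  g_2((3, 1)) = 0
Stationarity residual: grad f(x) + sum_i lambda_i a_i = (-3, -1)
  -> stationarity FAILS
Primal feasibility (all g_i <= 0): OK
Dual feasibility (all lambda_i >= 0): OK
Complementary slackness (lambda_i * g_i(x) = 0 for all i): OK

Verdict: the first failing condition is stationarity -> stat.

stat


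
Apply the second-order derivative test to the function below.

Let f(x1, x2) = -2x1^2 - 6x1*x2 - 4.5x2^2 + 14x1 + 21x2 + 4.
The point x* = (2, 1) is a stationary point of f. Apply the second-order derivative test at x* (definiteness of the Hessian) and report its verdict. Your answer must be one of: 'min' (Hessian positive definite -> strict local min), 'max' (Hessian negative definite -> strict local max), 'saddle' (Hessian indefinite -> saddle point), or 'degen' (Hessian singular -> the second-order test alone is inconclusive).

Compute the Hessian H = grad^2 f:
  H = [[-4, -6], [-6, -9]]
Verify stationarity: grad f(x*) = H x* + g = (0, 0).
Eigenvalues of H: -13, 0.
H has a zero eigenvalue (singular; negative semidefinite but not definite), so H is neither positive definite, negative definite, nor indefinite. The second-order test alone is inconclusive -> degen.
(Indeed, f is constant along the null direction of H through x*, so x* is not a strict local extremum.)

degen


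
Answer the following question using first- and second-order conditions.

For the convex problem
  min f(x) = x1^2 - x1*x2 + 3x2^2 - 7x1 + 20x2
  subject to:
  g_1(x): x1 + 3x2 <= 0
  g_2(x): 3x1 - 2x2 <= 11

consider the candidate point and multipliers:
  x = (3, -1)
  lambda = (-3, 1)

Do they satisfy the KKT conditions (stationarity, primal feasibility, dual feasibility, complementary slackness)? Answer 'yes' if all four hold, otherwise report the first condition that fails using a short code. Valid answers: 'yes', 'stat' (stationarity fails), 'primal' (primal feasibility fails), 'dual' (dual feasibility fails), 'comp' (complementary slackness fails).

Gradient of f: grad f(x) = Q x + c = (0, 11)
Constraint values g_i(x) = a_i^T x - b_i:
  g_1((3, -1)) = 0
  g_2((3, -1)) = 0
Stationarity residual: grad f(x) + sum_i lambda_i a_i = (0, 0)
  -> stationarity OK
Primal feasibility (all g_i <= 0): OK
Dual feasibility (all lambda_i >= 0): FAILS
Complementary slackness (lambda_i * g_i(x) = 0 for all i): OK

Verdict: the first failing condition is dual_feasibility -> dual.

dual


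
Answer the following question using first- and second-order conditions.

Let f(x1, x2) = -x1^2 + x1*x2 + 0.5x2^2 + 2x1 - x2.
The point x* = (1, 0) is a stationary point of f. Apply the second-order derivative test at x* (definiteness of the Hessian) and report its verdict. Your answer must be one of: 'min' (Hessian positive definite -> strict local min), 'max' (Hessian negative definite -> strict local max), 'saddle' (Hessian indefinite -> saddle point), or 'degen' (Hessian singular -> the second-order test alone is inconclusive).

Compute the Hessian H = grad^2 f:
  H = [[-2, 1], [1, 1]]
Verify stationarity: grad f(x*) = H x* + g = (0, 0).
Eigenvalues of H: -2.3028, 1.3028.
Eigenvalues have mixed signs, so H is indefinite -> x* is a saddle point.

saddle


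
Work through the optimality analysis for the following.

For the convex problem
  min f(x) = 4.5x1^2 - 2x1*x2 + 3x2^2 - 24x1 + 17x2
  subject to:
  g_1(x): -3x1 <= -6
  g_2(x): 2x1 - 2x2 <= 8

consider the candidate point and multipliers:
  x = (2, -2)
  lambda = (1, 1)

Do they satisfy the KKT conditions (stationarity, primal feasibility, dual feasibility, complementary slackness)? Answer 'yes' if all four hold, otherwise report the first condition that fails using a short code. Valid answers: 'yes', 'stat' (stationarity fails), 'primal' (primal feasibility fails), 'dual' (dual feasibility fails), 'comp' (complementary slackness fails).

Gradient of f: grad f(x) = Q x + c = (-2, 1)
Constraint values g_i(x) = a_i^T x - b_i:
  g_1((2, -2)) = 0
  g_2((2, -2)) = 0
Stationarity residual: grad f(x) + sum_i lambda_i a_i = (-3, -1)
  -> stationarity FAILS
Primal feasibility (all g_i <= 0): OK
Dual feasibility (all lambda_i >= 0): OK
Complementary slackness (lambda_i * g_i(x) = 0 for all i): OK

Verdict: the first failing condition is stationarity -> stat.

stat


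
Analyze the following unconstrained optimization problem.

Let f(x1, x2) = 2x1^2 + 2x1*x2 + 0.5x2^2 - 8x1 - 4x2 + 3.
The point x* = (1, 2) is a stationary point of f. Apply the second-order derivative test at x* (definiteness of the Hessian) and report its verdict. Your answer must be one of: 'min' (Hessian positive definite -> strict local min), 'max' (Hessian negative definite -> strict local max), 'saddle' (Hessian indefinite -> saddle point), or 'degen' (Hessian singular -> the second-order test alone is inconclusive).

Compute the Hessian H = grad^2 f:
  H = [[4, 2], [2, 1]]
Verify stationarity: grad f(x*) = H x* + g = (0, 0).
Eigenvalues of H: 0, 5.
H has a zero eigenvalue (singular; positive semidefinite but not definite), so H is neither positive definite, negative definite, nor indefinite. The second-order test alone is inconclusive -> degen.
(Indeed, f is constant along the null direction of H through x*, so x* is not a strict local extremum.)

degen


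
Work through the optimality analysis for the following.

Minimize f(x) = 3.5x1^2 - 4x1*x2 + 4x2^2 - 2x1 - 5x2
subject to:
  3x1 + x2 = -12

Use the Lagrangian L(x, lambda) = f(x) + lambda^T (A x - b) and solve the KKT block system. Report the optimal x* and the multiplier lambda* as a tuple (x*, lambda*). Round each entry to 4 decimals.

Form the Lagrangian:
  L(x, lambda) = (1/2) x^T Q x + c^T x + lambda^T (A x - b)
Stationarity (grad_x L = 0): Q x + c + A^T lambda = 0.
Primal feasibility: A x = b.

This gives the KKT block system:
  [ Q   A^T ] [ x     ]   [-c ]
  [ A    0  ] [ lambda ] = [ b ]

Solving the linear system:
  x*      = (-3.3883, -1.835)
  lambda* = (6.1262)
  f(x*)   = 44.733

x* = (-3.3883, -1.835), lambda* = (6.1262)


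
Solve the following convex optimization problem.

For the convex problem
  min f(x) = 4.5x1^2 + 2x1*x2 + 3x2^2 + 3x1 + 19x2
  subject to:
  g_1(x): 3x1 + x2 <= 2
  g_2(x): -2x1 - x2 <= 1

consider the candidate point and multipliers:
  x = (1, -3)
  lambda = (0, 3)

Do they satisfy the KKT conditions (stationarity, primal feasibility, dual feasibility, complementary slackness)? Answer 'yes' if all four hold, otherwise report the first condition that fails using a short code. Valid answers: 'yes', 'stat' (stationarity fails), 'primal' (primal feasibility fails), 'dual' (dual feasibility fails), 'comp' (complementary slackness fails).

Gradient of f: grad f(x) = Q x + c = (6, 3)
Constraint values g_i(x) = a_i^T x - b_i:
  g_1((1, -3)) = -2
  g_2((1, -3)) = 0
Stationarity residual: grad f(x) + sum_i lambda_i a_i = (0, 0)
  -> stationarity OK
Primal feasibility (all g_i <= 0): OK
Dual feasibility (all lambda_i >= 0): OK
Complementary slackness (lambda_i * g_i(x) = 0 for all i): OK

Verdict: yes, KKT holds.

yes
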